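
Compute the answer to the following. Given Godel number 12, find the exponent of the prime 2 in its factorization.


Factorize 12 by dividing by 2 repeatedly.
Division steps: 2 divides 12 exactly 2 time(s).
Exponent of 2 = 2

2


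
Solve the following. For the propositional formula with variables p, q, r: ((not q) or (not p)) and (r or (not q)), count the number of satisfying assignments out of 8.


Evaluate all 8 assignments for p, q, r:
p=0, q=0, r=0: 1
p=0, q=0, r=1: 1
p=0, q=1, r=0: 0
p=0, q=1, r=1: 1
p=1, q=0, r=0: 1
p=1, q=0, r=1: 1
p=1, q=1, r=0: 0
p=1, q=1, r=1: 0
Satisfying count = 5

5


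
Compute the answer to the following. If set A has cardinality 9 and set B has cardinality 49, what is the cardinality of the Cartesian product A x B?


The Cartesian product A x B contains all ordered pairs (a, b).
|A x B| = |A| * |B| = 9 * 49 = 441

441


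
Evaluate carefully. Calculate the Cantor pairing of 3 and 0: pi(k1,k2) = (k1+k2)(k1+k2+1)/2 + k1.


k1 + k2 = 3
(k1+k2)(k1+k2+1)/2 = 3 * 4 / 2 = 6
pi = 6 + 3 = 9

9


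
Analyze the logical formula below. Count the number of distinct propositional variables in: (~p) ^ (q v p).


Identify each variable that appears in the formula.
Variables found: p, q
Count = 2

2


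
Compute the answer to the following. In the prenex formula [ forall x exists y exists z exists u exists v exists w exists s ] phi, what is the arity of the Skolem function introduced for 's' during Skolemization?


Quantifier prefix: forall x exists y exists z exists u exists v exists w exists s
's' is existentially quantified at position 7.
Universal variables preceding it: x
Skolem function arity = 1

1


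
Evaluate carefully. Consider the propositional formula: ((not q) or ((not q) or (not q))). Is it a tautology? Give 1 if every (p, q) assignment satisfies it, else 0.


Check all 4 assignments:
p=0, q=0: 1
p=0, q=1: 0
p=1, q=0: 1
p=1, q=1: 0
Satisfying count = 2/4.
Tautology iff count = 4: no.

0


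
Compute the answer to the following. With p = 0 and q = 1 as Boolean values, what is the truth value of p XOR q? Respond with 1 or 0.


p = 0, q = 1
Operation: p XOR q
Evaluate: 0 XOR 1 = 1

1


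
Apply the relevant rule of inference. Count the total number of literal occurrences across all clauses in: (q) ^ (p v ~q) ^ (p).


Counting literals in each clause:
Clause 1: 1 literal(s)
Clause 2: 2 literal(s)
Clause 3: 1 literal(s)
Total = 4

4


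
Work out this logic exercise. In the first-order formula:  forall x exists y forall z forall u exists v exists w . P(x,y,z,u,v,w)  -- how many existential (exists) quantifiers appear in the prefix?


Quantifier prefix: forall x exists y forall z forall u exists v exists w
Mark each quantifier type:
  U E U U E E
Universal count = 3, Existential count = 3
Asked for existential (exists) quantifiers: 3

3


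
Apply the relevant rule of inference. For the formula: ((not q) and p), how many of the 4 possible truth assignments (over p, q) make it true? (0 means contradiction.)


Check all 4 assignments:
p=0, q=0: 0
p=0, q=1: 0
p=1, q=0: 1
p=1, q=1: 0
Count of True = 1

1


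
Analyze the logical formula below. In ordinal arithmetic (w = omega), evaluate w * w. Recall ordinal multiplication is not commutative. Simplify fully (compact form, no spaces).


Compute w * w.
Ordinal * is associative and left-distributive over +, but NOT commutative; for finite n>1, n*w = w but w*n stays w*n.
w * w = w^2 by definition.
Result = w^2

w^2


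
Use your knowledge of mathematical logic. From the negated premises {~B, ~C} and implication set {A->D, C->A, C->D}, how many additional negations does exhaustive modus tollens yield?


Initial negated facts: {~B, ~C}
Apply modus tollens to closure:
  (no implication fires)
Final negated: {~B, ~C}
New negations: {(none)}
Count = 0

0


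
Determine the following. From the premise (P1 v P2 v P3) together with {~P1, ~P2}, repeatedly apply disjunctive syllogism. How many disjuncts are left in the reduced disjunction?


Original disjuncts (3): P1, P2, P3
Negated (eliminate): ~P1, ~P2
Remaining disjuncts: P3
Count = 3 - 2 = 1

1


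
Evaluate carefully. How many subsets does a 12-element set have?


The power set of a set with n elements has 2^n elements.
|P(S)| = 2^12 = 4096

4096


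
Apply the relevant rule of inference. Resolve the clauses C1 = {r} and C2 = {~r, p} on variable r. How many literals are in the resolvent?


Remove r from C1 and ~r from C2.
C1 remainder: {}
C2 remainder: {p}
Union (resolvent): {p}
Resolvent has 1 literal(s).

1


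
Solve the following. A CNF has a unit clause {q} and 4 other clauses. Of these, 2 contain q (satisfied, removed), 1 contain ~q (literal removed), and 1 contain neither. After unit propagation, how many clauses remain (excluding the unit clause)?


Satisfied (removed): 2
Shortened (remain): 1
Unchanged (remain): 1
Remaining = 1 + 1 = 2

2


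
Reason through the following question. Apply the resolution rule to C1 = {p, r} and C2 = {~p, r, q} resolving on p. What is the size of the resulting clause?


Remove p from C1 and ~p from C2.
C1 remainder: {r}
C2 remainder: {r, q}
Union (resolvent): {q, r}
Resolvent has 2 literal(s).

2


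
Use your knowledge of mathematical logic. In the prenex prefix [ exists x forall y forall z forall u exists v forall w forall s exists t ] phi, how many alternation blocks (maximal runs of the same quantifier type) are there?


Quantifier-type sequence: E A A A E A A E  (A=forall, E=exists)
Group into maximal same-type runs:
  Ex1 | Ax3 | Ex1 | Ax2 | Ex1
Number of blocks = 5

5


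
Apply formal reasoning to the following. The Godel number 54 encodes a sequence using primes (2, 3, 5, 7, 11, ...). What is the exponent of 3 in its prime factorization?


Factorize 54 by dividing by 3 repeatedly.
Division steps: 3 divides 54 exactly 3 time(s).
Exponent of 3 = 3

3


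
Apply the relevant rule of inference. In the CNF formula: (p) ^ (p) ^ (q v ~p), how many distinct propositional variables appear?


Identify each variable that appears in the formula.
Variables found: p, q
Count = 2

2


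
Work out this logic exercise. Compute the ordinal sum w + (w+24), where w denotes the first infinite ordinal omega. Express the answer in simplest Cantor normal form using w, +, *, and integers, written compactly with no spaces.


Compute w + (w+24).
Ordinal + is associative but NOT commutative; for finite n>0, n + w = w but w + n stays w+n.
w + (w+24) = (w+w) + 24 = w*2+24.
Result = w*2+24

w*2+24


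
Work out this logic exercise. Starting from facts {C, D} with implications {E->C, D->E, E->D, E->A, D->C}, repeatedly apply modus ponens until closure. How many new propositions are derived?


Initial facts: {C, D}
Apply modus ponens to closure:
  D and D->E  =>  E
  E and E->A  =>  A
Final known: {A, C, D, E}
New propositions: {A, E}
Count = 2

2


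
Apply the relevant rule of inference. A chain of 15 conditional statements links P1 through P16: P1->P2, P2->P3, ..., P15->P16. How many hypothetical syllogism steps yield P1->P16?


With 15 implications in a chain connecting 16 propositions:
P1->P2, P2->P3, ..., P15->P16
Steps needed = (number of implications) - 1 = 15 - 1 = 14

14


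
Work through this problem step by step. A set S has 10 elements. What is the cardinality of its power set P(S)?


The power set of a set with n elements has 2^n elements.
|P(S)| = 2^10 = 1024

1024


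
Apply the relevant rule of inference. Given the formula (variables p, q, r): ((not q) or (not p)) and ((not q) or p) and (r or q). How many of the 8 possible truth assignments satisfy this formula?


Evaluate all 8 assignments for p, q, r:
p=0, q=0, r=0: 0
p=0, q=0, r=1: 1
p=0, q=1, r=0: 0
p=0, q=1, r=1: 0
p=1, q=0, r=0: 0
p=1, q=0, r=1: 1
p=1, q=1, r=0: 0
p=1, q=1, r=1: 0
Satisfying count = 2

2


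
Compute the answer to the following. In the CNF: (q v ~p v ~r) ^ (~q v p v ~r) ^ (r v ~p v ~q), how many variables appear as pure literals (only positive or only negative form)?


Check each variable for pure literal status:
p: mixed (not pure)
q: mixed (not pure)
r: mixed (not pure)
Pure literal count = 0

0


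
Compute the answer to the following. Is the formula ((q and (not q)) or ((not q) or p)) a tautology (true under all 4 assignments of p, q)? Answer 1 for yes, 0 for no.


Check all 4 assignments:
p=0, q=0: 1
p=0, q=1: 0
p=1, q=0: 1
p=1, q=1: 1
Satisfying count = 3/4.
Tautology iff count = 4: no.

0


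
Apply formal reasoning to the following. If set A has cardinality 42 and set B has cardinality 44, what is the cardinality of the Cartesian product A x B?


The Cartesian product A x B contains all ordered pairs (a, b).
|A x B| = |A| * |B| = 42 * 44 = 1848

1848


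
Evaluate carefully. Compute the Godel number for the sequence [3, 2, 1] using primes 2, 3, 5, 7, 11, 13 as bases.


Encode each element as an exponent of the corresponding prime:
  2^3 = 8
  3^2 = 9
  5^1 = 5
Product = 8 * 9 * 5 = 360

360


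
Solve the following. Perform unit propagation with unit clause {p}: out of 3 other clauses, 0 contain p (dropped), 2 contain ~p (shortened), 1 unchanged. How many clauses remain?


Satisfied (removed): 0
Shortened (remain): 2
Unchanged (remain): 1
Remaining = 2 + 1 = 3

3


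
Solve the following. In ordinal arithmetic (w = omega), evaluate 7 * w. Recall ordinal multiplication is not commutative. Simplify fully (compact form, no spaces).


Compute 7 * w.
Ordinal * is associative and left-distributive over +, but NOT commutative; for finite n>1, n*w = w but w*n stays w*n.
For finite n>0, n * w = sup{n*k : k<w} = w. So 7 * w = w.
Result = w

w


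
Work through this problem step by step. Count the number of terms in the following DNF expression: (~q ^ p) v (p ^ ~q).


A DNF formula is a disjunction of terms (conjunctions).
Terms are separated by v.
Counting the disjuncts: 2 terms.

2


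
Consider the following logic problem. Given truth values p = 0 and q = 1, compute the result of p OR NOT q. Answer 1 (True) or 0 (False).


p = 0, q = 1
Operation: p OR NOT q
Evaluate: 0 OR NOT 1 = 0

0


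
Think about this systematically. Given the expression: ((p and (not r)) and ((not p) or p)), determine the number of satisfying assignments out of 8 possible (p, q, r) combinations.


Check all 8 assignments:
p=0, q=0, r=0: 0
p=0, q=0, r=1: 0
p=0, q=1, r=0: 0
p=0, q=1, r=1: 0
p=1, q=0, r=0: 1
p=1, q=0, r=1: 0
p=1, q=1, r=0: 1
p=1, q=1, r=1: 0
Count of True = 2

2


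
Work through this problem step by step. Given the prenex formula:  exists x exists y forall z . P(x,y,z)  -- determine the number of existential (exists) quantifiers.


Quantifier prefix: exists x exists y forall z
Mark each quantifier type:
  E E U
Universal count = 1, Existential count = 2
Asked for existential (exists) quantifiers: 2

2


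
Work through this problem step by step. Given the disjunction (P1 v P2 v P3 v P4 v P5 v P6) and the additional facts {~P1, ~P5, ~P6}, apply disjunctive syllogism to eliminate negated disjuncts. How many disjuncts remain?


Original disjuncts (6): P1, P2, P3, P4, P5, P6
Negated (eliminate): ~P1, ~P5, ~P6
Remaining disjuncts: P2, P3, P4
Count = 6 - 3 = 3

3


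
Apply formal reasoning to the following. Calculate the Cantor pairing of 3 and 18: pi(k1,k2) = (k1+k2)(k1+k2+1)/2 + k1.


k1 + k2 = 21
(k1+k2)(k1+k2+1)/2 = 21 * 22 / 2 = 231
pi = 231 + 3 = 234

234


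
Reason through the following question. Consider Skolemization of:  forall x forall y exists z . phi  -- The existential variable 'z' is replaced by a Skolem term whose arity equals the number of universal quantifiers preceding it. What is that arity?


Quantifier prefix: forall x forall y exists z
'z' is existentially quantified at position 3.
Universal variables preceding it: x, y
Skolem function arity = 2

2


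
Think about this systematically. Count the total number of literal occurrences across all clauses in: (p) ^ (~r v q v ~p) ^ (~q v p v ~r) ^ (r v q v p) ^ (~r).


Counting literals in each clause:
Clause 1: 1 literal(s)
Clause 2: 3 literal(s)
Clause 3: 3 literal(s)
Clause 4: 3 literal(s)
Clause 5: 1 literal(s)
Total = 11

11


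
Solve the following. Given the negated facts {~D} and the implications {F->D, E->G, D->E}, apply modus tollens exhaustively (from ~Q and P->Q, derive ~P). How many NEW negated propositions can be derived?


Initial negated facts: {~D}
Apply modus tollens to closure:
  ~D and F->D  =>  ~F
Final negated: {~D, ~F}
New negations: {~F}
Count = 1

1


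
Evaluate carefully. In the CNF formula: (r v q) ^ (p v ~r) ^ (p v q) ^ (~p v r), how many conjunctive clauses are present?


A CNF formula is a conjunction of clauses.
Clauses are separated by ^.
Counting the conjuncts: 4 clauses.

4


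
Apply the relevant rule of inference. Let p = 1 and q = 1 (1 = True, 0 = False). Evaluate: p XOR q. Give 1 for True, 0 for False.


p = 1, q = 1
Operation: p XOR q
Evaluate: 1 XOR 1 = 0

0


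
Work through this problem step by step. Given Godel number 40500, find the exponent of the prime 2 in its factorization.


Factorize 40500 by dividing by 2 repeatedly.
Division steps: 2 divides 40500 exactly 2 time(s).
Exponent of 2 = 2

2


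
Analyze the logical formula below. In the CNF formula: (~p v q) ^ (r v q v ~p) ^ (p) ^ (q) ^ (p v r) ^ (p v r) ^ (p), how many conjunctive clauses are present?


A CNF formula is a conjunction of clauses.
Clauses are separated by ^.
Counting the conjuncts: 7 clauses.

7


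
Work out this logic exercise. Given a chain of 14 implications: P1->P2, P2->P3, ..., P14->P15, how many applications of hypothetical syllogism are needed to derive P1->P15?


With 14 implications in a chain connecting 15 propositions:
P1->P2, P2->P3, ..., P14->P15
Steps needed = (number of implications) - 1 = 14 - 1 = 13

13


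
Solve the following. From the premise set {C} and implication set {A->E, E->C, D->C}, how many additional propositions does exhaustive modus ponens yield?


Initial facts: {C}
Apply modus ponens to closure:
  (no implication fires)
Final known: {C}
New propositions: {(none)}
Count = 0

0


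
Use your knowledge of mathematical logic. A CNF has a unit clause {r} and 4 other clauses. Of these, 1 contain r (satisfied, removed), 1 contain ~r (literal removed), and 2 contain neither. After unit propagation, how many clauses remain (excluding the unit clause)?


Satisfied (removed): 1
Shortened (remain): 1
Unchanged (remain): 2
Remaining = 1 + 2 = 3

3


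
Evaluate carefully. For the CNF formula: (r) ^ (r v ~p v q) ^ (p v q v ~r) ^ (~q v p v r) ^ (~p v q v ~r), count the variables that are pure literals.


Check each variable for pure literal status:
p: mixed (not pure)
q: mixed (not pure)
r: mixed (not pure)
Pure literal count = 0

0


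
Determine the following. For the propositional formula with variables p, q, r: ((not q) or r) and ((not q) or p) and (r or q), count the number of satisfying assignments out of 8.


Evaluate all 8 assignments for p, q, r:
p=0, q=0, r=0: 0
p=0, q=0, r=1: 1
p=0, q=1, r=0: 0
p=0, q=1, r=1: 0
p=1, q=0, r=0: 0
p=1, q=0, r=1: 1
p=1, q=1, r=0: 0
p=1, q=1, r=1: 1
Satisfying count = 3

3


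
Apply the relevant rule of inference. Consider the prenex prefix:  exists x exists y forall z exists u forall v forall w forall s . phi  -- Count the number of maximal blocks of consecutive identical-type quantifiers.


Quantifier-type sequence: E E A E A A A  (A=forall, E=exists)
Group into maximal same-type runs:
  Ex2 | Ax1 | Ex1 | Ax3
Number of blocks = 4

4


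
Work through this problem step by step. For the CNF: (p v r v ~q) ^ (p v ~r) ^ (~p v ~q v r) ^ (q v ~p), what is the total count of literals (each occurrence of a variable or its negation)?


Counting literals in each clause:
Clause 1: 3 literal(s)
Clause 2: 2 literal(s)
Clause 3: 3 literal(s)
Clause 4: 2 literal(s)
Total = 10

10


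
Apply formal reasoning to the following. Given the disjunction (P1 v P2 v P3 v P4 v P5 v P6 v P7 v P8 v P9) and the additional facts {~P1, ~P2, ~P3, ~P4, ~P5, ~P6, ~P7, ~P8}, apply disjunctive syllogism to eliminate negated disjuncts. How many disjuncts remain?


Original disjuncts (9): P1, P2, P3, P4, P5, P6, P7, P8, P9
Negated (eliminate): ~P1, ~P2, ~P3, ~P4, ~P5, ~P6, ~P7, ~P8
Remaining disjuncts: P9
Count = 9 - 8 = 1

1


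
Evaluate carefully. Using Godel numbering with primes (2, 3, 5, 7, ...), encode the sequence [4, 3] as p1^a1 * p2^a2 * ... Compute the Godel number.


Encode each element as an exponent of the corresponding prime:
  2^4 = 16
  3^3 = 27
Product = 16 * 27 = 432

432


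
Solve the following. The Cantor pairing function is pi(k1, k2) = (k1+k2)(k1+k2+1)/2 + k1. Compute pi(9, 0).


k1 + k2 = 9
(k1+k2)(k1+k2+1)/2 = 9 * 10 / 2 = 45
pi = 45 + 9 = 54

54


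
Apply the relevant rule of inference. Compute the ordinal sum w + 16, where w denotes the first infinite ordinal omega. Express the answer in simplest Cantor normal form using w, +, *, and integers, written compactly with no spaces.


Compute w + 16.
Ordinal + is associative but NOT commutative; for finite n>0, n + w = w but w + n stays w+n.
w + 16 is already in normal form (a successor ordinal beyond w).
Result = w+16

w+16


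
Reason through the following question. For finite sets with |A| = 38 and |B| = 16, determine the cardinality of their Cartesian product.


The Cartesian product A x B contains all ordered pairs (a, b).
|A x B| = |A| * |B| = 38 * 16 = 608

608


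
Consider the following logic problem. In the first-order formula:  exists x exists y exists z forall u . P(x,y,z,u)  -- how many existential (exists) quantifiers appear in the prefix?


Quantifier prefix: exists x exists y exists z forall u
Mark each quantifier type:
  E E E U
Universal count = 1, Existential count = 3
Asked for existential (exists) quantifiers: 3

3


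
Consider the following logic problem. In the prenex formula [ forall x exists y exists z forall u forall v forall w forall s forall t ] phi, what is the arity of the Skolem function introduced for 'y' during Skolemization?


Quantifier prefix: forall x exists y exists z forall u forall v forall w forall s forall t
'y' is existentially quantified at position 2.
Universal variables preceding it: x
Skolem function arity = 1

1


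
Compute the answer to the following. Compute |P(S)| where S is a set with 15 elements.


The power set of a set with n elements has 2^n elements.
|P(S)| = 2^15 = 32768

32768


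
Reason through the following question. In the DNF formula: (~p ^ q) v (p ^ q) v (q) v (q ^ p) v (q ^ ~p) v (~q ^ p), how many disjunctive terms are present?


A DNF formula is a disjunction of terms (conjunctions).
Terms are separated by v.
Counting the disjuncts: 6 terms.

6


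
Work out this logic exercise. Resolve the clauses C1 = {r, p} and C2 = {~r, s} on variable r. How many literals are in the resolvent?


Remove r from C1 and ~r from C2.
C1 remainder: {p}
C2 remainder: {s}
Union (resolvent): {p, s}
Resolvent has 2 literal(s).

2


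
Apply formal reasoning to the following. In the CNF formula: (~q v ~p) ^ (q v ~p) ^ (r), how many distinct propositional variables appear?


Identify each variable that appears in the formula.
Variables found: p, q, r
Count = 3

3


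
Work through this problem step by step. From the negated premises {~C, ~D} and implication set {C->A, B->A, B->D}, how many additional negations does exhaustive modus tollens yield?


Initial negated facts: {~C, ~D}
Apply modus tollens to closure:
  ~D and B->D  =>  ~B
Final negated: {~B, ~C, ~D}
New negations: {~B}
Count = 1

1


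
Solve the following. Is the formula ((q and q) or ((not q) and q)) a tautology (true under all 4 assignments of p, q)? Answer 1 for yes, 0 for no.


Check all 4 assignments:
p=0, q=0: 0
p=0, q=1: 1
p=1, q=0: 0
p=1, q=1: 1
Satisfying count = 2/4.
Tautology iff count = 4: no.

0


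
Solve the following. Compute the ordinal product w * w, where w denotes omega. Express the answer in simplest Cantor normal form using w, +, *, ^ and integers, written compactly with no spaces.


Compute w * w.
Ordinal * is associative and left-distributive over +, but NOT commutative; for finite n>1, n*w = w but w*n stays w*n.
w * w = w^2 by definition.
Result = w^2

w^2


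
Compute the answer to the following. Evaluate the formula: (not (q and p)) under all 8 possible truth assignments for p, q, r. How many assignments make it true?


Check all 8 assignments:
p=0, q=0, r=0: 1
p=0, q=0, r=1: 1
p=0, q=1, r=0: 1
p=0, q=1, r=1: 1
p=1, q=0, r=0: 1
p=1, q=0, r=1: 1
p=1, q=1, r=0: 0
p=1, q=1, r=1: 0
Count of True = 6

6


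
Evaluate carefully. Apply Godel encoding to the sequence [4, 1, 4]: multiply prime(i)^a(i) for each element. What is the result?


Encode each element as an exponent of the corresponding prime:
  2^4 = 16
  3^1 = 3
  5^4 = 625
Product = 16 * 3 * 625 = 30000

30000


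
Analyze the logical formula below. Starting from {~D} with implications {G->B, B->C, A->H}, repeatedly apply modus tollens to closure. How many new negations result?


Initial negated facts: {~D}
Apply modus tollens to closure:
  (no implication fires)
Final negated: {~D}
New negations: {(none)}
Count = 0

0


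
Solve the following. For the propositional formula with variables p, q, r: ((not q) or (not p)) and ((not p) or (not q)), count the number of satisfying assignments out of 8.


Evaluate all 8 assignments for p, q, r:
p=0, q=0, r=0: 1
p=0, q=0, r=1: 1
p=0, q=1, r=0: 1
p=0, q=1, r=1: 1
p=1, q=0, r=0: 1
p=1, q=0, r=1: 1
p=1, q=1, r=0: 0
p=1, q=1, r=1: 0
Satisfying count = 6

6


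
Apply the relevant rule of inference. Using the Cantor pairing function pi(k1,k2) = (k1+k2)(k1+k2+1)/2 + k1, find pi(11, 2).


k1 + k2 = 13
(k1+k2)(k1+k2+1)/2 = 13 * 14 / 2 = 91
pi = 91 + 11 = 102

102


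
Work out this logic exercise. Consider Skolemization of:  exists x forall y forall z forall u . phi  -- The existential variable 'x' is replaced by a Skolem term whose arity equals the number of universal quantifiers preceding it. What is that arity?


Quantifier prefix: exists x forall y forall z forall u
'x' is existentially quantified at position 1.
No universal quantifiers precede it.
Skolem function arity = 0 (a Skolem constant)

0


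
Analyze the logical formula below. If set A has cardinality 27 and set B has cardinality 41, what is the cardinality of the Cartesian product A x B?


The Cartesian product A x B contains all ordered pairs (a, b).
|A x B| = |A| * |B| = 27 * 41 = 1107

1107


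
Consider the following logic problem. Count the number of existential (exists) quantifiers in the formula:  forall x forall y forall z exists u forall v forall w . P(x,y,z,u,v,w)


Quantifier prefix: forall x forall y forall z exists u forall v forall w
Mark each quantifier type:
  U U U E U U
Universal count = 5, Existential count = 1
Asked for existential (exists) quantifiers: 1

1


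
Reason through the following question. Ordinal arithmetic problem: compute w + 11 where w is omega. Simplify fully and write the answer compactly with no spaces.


Compute w + 11.
Ordinal + is associative but NOT commutative; for finite n>0, n + w = w but w + n stays w+n.
w + 11 is already in normal form (a successor ordinal beyond w).
Result = w+11

w+11


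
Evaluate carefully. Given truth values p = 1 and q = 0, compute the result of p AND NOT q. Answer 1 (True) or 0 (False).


p = 1, q = 0
Operation: p AND NOT q
Evaluate: 1 AND NOT 0 = 1

1


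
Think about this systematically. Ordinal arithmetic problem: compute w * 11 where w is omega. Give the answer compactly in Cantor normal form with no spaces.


Compute w * 11.
Ordinal * is associative and left-distributive over +, but NOT commutative; for finite n>1, n*w = w but w*n stays w*n.
w * 11 means 11 copies of w concatenated: w*11.
Result = w*11

w*11


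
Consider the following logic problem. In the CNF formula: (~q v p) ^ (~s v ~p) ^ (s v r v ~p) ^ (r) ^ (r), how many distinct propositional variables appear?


Identify each variable that appears in the formula.
Variables found: p, q, r, s
Count = 4

4


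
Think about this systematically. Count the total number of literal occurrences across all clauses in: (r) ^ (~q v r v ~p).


Counting literals in each clause:
Clause 1: 1 literal(s)
Clause 2: 3 literal(s)
Total = 4

4


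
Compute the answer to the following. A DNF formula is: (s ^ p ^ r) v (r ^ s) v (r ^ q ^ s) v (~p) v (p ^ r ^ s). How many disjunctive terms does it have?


A DNF formula is a disjunction of terms (conjunctions).
Terms are separated by v.
Counting the disjuncts: 5 terms.

5


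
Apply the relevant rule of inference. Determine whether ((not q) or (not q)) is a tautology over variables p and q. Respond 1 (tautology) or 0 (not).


Check all 4 assignments:
p=0, q=0: 1
p=0, q=1: 0
p=1, q=0: 1
p=1, q=1: 0
Satisfying count = 2/4.
Tautology iff count = 4: no.

0


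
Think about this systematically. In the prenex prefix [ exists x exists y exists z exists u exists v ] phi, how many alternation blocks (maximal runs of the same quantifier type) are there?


Quantifier-type sequence: E E E E E  (A=forall, E=exists)
Group into maximal same-type runs:
  Ex5
Number of blocks = 1

1


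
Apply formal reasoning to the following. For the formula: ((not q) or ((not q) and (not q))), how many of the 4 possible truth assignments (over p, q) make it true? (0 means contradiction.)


Check all 4 assignments:
p=0, q=0: 1
p=0, q=1: 0
p=1, q=0: 1
p=1, q=1: 0
Count of True = 2

2


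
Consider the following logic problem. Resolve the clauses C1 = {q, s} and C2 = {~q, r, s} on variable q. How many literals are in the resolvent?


Remove q from C1 and ~q from C2.
C1 remainder: {s}
C2 remainder: {r, s}
Union (resolvent): {r, s}
Resolvent has 2 literal(s).

2


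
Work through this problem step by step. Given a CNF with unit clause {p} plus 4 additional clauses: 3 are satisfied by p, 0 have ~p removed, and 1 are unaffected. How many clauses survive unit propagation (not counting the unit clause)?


Satisfied (removed): 3
Shortened (remain): 0
Unchanged (remain): 1
Remaining = 0 + 1 = 1

1


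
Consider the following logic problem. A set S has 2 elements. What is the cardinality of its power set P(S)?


The power set of a set with n elements has 2^n elements.
|P(S)| = 2^2 = 4

4


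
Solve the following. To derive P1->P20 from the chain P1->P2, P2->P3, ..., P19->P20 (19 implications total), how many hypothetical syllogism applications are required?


With 19 implications in a chain connecting 20 propositions:
P1->P2, P2->P3, ..., P19->P20
Steps needed = (number of implications) - 1 = 19 - 1 = 18

18


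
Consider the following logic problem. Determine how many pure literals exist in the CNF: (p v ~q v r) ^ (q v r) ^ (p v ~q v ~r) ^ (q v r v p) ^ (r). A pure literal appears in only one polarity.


Check each variable for pure literal status:
p: pure positive
q: mixed (not pure)
r: mixed (not pure)
Pure literal count = 1

1


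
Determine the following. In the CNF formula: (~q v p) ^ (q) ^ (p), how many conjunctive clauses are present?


A CNF formula is a conjunction of clauses.
Clauses are separated by ^.
Counting the conjuncts: 3 clauses.

3


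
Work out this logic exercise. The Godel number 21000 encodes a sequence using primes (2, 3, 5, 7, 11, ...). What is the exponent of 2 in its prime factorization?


Factorize 21000 by dividing by 2 repeatedly.
Division steps: 2 divides 21000 exactly 3 time(s).
Exponent of 2 = 3

3


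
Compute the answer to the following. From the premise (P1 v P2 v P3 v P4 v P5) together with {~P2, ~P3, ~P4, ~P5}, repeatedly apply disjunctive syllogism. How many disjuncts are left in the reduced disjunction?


Original disjuncts (5): P1, P2, P3, P4, P5
Negated (eliminate): ~P2, ~P3, ~P4, ~P5
Remaining disjuncts: P1
Count = 5 - 4 = 1

1


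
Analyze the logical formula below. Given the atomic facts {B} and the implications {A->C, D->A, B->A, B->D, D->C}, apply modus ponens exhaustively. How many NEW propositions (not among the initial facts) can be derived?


Initial facts: {B}
Apply modus ponens to closure:
  B and B->A  =>  A
  B and B->D  =>  D
  D and D->C  =>  C
Final known: {A, B, C, D}
New propositions: {A, C, D}
Count = 3

3


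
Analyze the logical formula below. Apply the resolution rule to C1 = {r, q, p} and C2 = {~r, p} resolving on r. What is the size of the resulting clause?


Remove r from C1 and ~r from C2.
C1 remainder: {q, p}
C2 remainder: {p}
Union (resolvent): {p, q}
Resolvent has 2 literal(s).

2


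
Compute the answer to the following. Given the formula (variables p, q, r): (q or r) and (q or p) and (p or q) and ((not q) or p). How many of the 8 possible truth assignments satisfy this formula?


Evaluate all 8 assignments for p, q, r:
p=0, q=0, r=0: 0
p=0, q=0, r=1: 0
p=0, q=1, r=0: 0
p=0, q=1, r=1: 0
p=1, q=0, r=0: 0
p=1, q=0, r=1: 1
p=1, q=1, r=0: 1
p=1, q=1, r=1: 1
Satisfying count = 3

3


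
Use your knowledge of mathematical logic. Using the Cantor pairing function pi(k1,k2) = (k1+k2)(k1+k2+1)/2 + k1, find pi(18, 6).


k1 + k2 = 24
(k1+k2)(k1+k2+1)/2 = 24 * 25 / 2 = 300
pi = 300 + 18 = 318

318


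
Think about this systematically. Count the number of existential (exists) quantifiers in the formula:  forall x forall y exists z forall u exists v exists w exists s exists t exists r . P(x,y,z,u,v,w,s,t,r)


Quantifier prefix: forall x forall y exists z forall u exists v exists w exists s exists t exists r
Mark each quantifier type:
  U U E U E E E E E
Universal count = 3, Existential count = 6
Asked for existential (exists) quantifiers: 6

6


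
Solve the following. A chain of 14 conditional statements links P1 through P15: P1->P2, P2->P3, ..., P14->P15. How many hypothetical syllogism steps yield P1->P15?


With 14 implications in a chain connecting 15 propositions:
P1->P2, P2->P3, ..., P14->P15
Steps needed = (number of implications) - 1 = 14 - 1 = 13

13


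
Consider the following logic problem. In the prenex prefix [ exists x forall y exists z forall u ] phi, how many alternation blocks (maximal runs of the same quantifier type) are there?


Quantifier-type sequence: E A E A  (A=forall, E=exists)
Group into maximal same-type runs:
  Ex1 | Ax1 | Ex1 | Ax1
Number of blocks = 4

4


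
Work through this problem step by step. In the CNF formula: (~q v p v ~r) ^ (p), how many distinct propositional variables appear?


Identify each variable that appears in the formula.
Variables found: p, q, r
Count = 3

3


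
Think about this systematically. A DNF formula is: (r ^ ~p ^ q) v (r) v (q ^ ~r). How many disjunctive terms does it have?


A DNF formula is a disjunction of terms (conjunctions).
Terms are separated by v.
Counting the disjuncts: 3 terms.

3


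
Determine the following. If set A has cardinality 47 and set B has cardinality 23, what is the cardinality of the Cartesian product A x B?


The Cartesian product A x B contains all ordered pairs (a, b).
|A x B| = |A| * |B| = 47 * 23 = 1081

1081


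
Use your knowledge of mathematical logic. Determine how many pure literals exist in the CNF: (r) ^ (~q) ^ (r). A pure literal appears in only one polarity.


Check each variable for pure literal status:
p: absent (not pure)
q: pure negative
r: pure positive
Pure literal count = 2

2


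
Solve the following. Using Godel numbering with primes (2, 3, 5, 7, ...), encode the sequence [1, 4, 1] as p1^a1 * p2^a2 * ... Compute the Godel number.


Encode each element as an exponent of the corresponding prime:
  2^1 = 2
  3^4 = 81
  5^1 = 5
Product = 2 * 81 * 5 = 810

810


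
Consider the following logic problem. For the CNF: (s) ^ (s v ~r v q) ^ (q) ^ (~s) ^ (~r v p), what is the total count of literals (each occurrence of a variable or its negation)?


Counting literals in each clause:
Clause 1: 1 literal(s)
Clause 2: 3 literal(s)
Clause 3: 1 literal(s)
Clause 4: 1 literal(s)
Clause 5: 2 literal(s)
Total = 8

8


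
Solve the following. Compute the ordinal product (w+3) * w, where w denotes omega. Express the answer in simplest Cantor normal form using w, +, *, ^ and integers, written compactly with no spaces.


Compute (w+3) * w.
Ordinal * is associative and left-distributive over +, but NOT commutative; for finite n>1, n*w = w but w*n stays w*n.
(w+3) * w = sup{(w+3)*k : k<w} = sup{w*k+3} = w^2 (the +3 tail is absorbed in the limit).
Result = w^2

w^2


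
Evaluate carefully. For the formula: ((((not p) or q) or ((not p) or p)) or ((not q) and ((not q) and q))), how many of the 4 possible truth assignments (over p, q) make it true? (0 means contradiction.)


Check all 4 assignments:
p=0, q=0: 1
p=0, q=1: 1
p=1, q=0: 1
p=1, q=1: 1
Count of True = 4

4


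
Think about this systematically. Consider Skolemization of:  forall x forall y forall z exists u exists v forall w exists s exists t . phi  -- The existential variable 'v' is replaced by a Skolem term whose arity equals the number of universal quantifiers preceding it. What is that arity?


Quantifier prefix: forall x forall y forall z exists u exists v forall w exists s exists t
'v' is existentially quantified at position 5.
Universal variables preceding it: x, y, z
Skolem function arity = 3

3


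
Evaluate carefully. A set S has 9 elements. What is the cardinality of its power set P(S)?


The power set of a set with n elements has 2^n elements.
|P(S)| = 2^9 = 512

512


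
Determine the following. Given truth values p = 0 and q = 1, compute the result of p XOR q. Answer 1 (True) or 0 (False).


p = 0, q = 1
Operation: p XOR q
Evaluate: 0 XOR 1 = 1

1


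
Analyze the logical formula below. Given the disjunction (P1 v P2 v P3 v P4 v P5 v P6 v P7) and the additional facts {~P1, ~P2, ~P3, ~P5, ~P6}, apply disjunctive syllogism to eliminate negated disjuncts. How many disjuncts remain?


Original disjuncts (7): P1, P2, P3, P4, P5, P6, P7
Negated (eliminate): ~P1, ~P2, ~P3, ~P5, ~P6
Remaining disjuncts: P4, P7
Count = 7 - 5 = 2

2


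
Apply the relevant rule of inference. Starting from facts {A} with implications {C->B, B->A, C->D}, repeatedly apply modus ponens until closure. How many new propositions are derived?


Initial facts: {A}
Apply modus ponens to closure:
  (no implication fires)
Final known: {A}
New propositions: {(none)}
Count = 0

0


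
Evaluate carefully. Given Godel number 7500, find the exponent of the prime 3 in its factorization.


Factorize 7500 by dividing by 3 repeatedly.
Division steps: 3 divides 7500 exactly 1 time(s).
Exponent of 3 = 1

1


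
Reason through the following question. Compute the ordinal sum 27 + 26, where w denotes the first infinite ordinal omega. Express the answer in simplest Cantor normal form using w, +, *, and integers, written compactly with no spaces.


Compute 27 + 26.
Ordinal + is associative but NOT commutative; for finite n>0, n + w = w but w + n stays w+n.
Both operands finite; ordinal + agrees with natural +: 27 + 26 = 53.
Result = 53

53


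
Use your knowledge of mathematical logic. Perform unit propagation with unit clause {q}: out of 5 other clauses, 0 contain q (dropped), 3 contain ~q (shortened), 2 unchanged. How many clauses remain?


Satisfied (removed): 0
Shortened (remain): 3
Unchanged (remain): 2
Remaining = 3 + 2 = 5

5


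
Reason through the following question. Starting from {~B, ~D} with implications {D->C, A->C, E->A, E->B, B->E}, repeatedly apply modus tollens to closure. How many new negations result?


Initial negated facts: {~B, ~D}
Apply modus tollens to closure:
  ~B and E->B  =>  ~E
Final negated: {~B, ~D, ~E}
New negations: {~E}
Count = 1

1


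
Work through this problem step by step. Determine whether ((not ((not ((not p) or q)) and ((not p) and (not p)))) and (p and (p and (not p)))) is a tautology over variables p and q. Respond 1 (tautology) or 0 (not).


Check all 4 assignments:
p=0, q=0: 0
p=0, q=1: 0
p=1, q=0: 0
p=1, q=1: 0
Satisfying count = 0/4.
Tautology iff count = 4: no.

0


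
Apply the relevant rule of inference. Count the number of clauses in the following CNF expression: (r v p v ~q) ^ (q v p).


A CNF formula is a conjunction of clauses.
Clauses are separated by ^.
Counting the conjuncts: 2 clauses.

2


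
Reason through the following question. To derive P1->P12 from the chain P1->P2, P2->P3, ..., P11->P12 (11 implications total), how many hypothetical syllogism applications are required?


With 11 implications in a chain connecting 12 propositions:
P1->P2, P2->P3, ..., P11->P12
Steps needed = (number of implications) - 1 = 11 - 1 = 10

10


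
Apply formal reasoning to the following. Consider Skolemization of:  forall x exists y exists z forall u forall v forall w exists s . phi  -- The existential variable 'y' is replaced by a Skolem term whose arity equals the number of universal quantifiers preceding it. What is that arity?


Quantifier prefix: forall x exists y exists z forall u forall v forall w exists s
'y' is existentially quantified at position 2.
Universal variables preceding it: x
Skolem function arity = 1

1


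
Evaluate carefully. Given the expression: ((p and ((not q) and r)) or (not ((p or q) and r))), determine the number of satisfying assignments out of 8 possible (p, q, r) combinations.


Check all 8 assignments:
p=0, q=0, r=0: 1
p=0, q=0, r=1: 1
p=0, q=1, r=0: 1
p=0, q=1, r=1: 0
p=1, q=0, r=0: 1
p=1, q=0, r=1: 1
p=1, q=1, r=0: 1
p=1, q=1, r=1: 0
Count of True = 6

6


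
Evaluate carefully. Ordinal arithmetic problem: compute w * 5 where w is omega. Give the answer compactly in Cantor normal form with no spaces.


Compute w * 5.
Ordinal * is associative and left-distributive over +, but NOT commutative; for finite n>1, n*w = w but w*n stays w*n.
w * 5 means 5 copies of w concatenated: w*5.
Result = w*5

w*5


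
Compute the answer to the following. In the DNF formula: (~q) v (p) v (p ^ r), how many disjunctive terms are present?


A DNF formula is a disjunction of terms (conjunctions).
Terms are separated by v.
Counting the disjuncts: 3 terms.

3


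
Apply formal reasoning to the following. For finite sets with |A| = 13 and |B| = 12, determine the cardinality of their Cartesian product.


The Cartesian product A x B contains all ordered pairs (a, b).
|A x B| = |A| * |B| = 13 * 12 = 156

156


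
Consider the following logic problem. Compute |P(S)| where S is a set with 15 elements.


The power set of a set with n elements has 2^n elements.
|P(S)| = 2^15 = 32768

32768


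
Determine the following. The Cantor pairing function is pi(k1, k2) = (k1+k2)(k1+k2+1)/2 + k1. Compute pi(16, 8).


k1 + k2 = 24
(k1+k2)(k1+k2+1)/2 = 24 * 25 / 2 = 300
pi = 300 + 16 = 316

316


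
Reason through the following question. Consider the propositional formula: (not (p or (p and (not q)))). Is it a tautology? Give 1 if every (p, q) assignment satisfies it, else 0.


Check all 4 assignments:
p=0, q=0: 1
p=0, q=1: 1
p=1, q=0: 0
p=1, q=1: 0
Satisfying count = 2/4.
Tautology iff count = 4: no.

0


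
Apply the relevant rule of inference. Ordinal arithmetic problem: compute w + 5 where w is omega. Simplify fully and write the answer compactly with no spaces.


Compute w + 5.
Ordinal + is associative but NOT commutative; for finite n>0, n + w = w but w + n stays w+n.
w + 5 is already in normal form (a successor ordinal beyond w).
Result = w+5

w+5


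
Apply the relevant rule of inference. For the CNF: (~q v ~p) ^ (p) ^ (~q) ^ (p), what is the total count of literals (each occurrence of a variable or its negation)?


Counting literals in each clause:
Clause 1: 2 literal(s)
Clause 2: 1 literal(s)
Clause 3: 1 literal(s)
Clause 4: 1 literal(s)
Total = 5

5


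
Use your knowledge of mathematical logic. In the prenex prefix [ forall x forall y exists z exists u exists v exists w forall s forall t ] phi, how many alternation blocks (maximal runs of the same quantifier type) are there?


Quantifier-type sequence: A A E E E E A A  (A=forall, E=exists)
Group into maximal same-type runs:
  Ax2 | Ex4 | Ax2
Number of blocks = 3

3
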